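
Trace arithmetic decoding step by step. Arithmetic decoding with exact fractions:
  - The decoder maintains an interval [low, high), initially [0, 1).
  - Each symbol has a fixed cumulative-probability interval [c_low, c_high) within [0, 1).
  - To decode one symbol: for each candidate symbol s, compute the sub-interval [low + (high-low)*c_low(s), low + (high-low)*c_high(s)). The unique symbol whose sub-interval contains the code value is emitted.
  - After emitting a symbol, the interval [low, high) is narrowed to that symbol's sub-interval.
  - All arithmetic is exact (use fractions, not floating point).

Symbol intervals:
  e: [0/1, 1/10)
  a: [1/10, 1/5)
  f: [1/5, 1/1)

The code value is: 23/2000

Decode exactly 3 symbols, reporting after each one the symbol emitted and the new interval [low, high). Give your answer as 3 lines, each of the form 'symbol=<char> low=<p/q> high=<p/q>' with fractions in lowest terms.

Step 1: interval [0/1, 1/1), width = 1/1 - 0/1 = 1/1
  'e': [0/1 + 1/1*0/1, 0/1 + 1/1*1/10) = [0/1, 1/10) <- contains code 23/2000
  'a': [0/1 + 1/1*1/10, 0/1 + 1/1*1/5) = [1/10, 1/5)
  'f': [0/1 + 1/1*1/5, 0/1 + 1/1*1/1) = [1/5, 1/1)
  emit 'e', narrow to [0/1, 1/10)
Step 2: interval [0/1, 1/10), width = 1/10 - 0/1 = 1/10
  'e': [0/1 + 1/10*0/1, 0/1 + 1/10*1/10) = [0/1, 1/100)
  'a': [0/1 + 1/10*1/10, 0/1 + 1/10*1/5) = [1/100, 1/50) <- contains code 23/2000
  'f': [0/1 + 1/10*1/5, 0/1 + 1/10*1/1) = [1/50, 1/10)
  emit 'a', narrow to [1/100, 1/50)
Step 3: interval [1/100, 1/50), width = 1/50 - 1/100 = 1/100
  'e': [1/100 + 1/100*0/1, 1/100 + 1/100*1/10) = [1/100, 11/1000)
  'a': [1/100 + 1/100*1/10, 1/100 + 1/100*1/5) = [11/1000, 3/250) <- contains code 23/2000
  'f': [1/100 + 1/100*1/5, 1/100 + 1/100*1/1) = [3/250, 1/50)
  emit 'a', narrow to [11/1000, 3/250)

Answer: symbol=e low=0/1 high=1/10
symbol=a low=1/100 high=1/50
symbol=a low=11/1000 high=3/250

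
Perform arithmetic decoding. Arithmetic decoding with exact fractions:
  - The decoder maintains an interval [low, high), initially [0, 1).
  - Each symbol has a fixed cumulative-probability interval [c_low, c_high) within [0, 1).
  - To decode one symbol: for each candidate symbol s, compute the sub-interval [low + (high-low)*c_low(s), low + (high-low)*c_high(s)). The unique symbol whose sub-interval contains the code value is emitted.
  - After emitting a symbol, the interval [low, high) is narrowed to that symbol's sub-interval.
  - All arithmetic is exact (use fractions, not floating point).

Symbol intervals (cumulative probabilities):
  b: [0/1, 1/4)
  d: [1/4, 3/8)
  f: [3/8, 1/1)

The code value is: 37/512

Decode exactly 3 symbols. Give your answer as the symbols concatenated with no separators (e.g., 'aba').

Step 1: interval [0/1, 1/1), width = 1/1 - 0/1 = 1/1
  'b': [0/1 + 1/1*0/1, 0/1 + 1/1*1/4) = [0/1, 1/4) <- contains code 37/512
  'd': [0/1 + 1/1*1/4, 0/1 + 1/1*3/8) = [1/4, 3/8)
  'f': [0/1 + 1/1*3/8, 0/1 + 1/1*1/1) = [3/8, 1/1)
  emit 'b', narrow to [0/1, 1/4)
Step 2: interval [0/1, 1/4), width = 1/4 - 0/1 = 1/4
  'b': [0/1 + 1/4*0/1, 0/1 + 1/4*1/4) = [0/1, 1/16)
  'd': [0/1 + 1/4*1/4, 0/1 + 1/4*3/8) = [1/16, 3/32) <- contains code 37/512
  'f': [0/1 + 1/4*3/8, 0/1 + 1/4*1/1) = [3/32, 1/4)
  emit 'd', narrow to [1/16, 3/32)
Step 3: interval [1/16, 3/32), width = 3/32 - 1/16 = 1/32
  'b': [1/16 + 1/32*0/1, 1/16 + 1/32*1/4) = [1/16, 9/128)
  'd': [1/16 + 1/32*1/4, 1/16 + 1/32*3/8) = [9/128, 19/256) <- contains code 37/512
  'f': [1/16 + 1/32*3/8, 1/16 + 1/32*1/1) = [19/256, 3/32)
  emit 'd', narrow to [9/128, 19/256)

Answer: bdd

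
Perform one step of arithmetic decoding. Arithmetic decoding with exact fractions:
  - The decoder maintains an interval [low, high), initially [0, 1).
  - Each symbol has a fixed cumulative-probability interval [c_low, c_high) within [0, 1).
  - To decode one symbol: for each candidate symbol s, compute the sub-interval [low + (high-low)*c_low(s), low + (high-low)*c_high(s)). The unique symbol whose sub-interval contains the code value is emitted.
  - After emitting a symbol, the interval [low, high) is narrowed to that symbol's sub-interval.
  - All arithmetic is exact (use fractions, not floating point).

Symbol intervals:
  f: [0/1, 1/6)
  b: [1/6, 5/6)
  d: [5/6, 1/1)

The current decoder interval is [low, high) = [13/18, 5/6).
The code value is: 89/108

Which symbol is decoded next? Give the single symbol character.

Answer: d

Derivation:
Interval width = high − low = 5/6 − 13/18 = 1/9
Scaled code = (code − low) / width = (89/108 − 13/18) / 1/9 = 11/12
  f: [0/1, 1/6) 
  b: [1/6, 5/6) 
  d: [5/6, 1/1) ← scaled code falls here ✓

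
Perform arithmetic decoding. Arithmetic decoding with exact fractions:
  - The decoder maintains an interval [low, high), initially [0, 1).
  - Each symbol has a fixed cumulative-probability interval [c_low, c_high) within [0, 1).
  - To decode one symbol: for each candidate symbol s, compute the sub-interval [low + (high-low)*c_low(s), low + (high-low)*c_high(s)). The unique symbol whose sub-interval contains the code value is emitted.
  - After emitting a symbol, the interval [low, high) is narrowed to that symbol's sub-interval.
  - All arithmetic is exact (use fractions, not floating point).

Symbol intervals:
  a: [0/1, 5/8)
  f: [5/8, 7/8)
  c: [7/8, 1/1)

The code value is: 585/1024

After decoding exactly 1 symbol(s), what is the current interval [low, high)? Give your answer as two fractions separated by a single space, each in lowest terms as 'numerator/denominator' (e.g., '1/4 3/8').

Step 1: interval [0/1, 1/1), width = 1/1 - 0/1 = 1/1
  'a': [0/1 + 1/1*0/1, 0/1 + 1/1*5/8) = [0/1, 5/8) <- contains code 585/1024
  'f': [0/1 + 1/1*5/8, 0/1 + 1/1*7/8) = [5/8, 7/8)
  'c': [0/1 + 1/1*7/8, 0/1 + 1/1*1/1) = [7/8, 1/1)
  emit 'a', narrow to [0/1, 5/8)

Answer: 0/1 5/8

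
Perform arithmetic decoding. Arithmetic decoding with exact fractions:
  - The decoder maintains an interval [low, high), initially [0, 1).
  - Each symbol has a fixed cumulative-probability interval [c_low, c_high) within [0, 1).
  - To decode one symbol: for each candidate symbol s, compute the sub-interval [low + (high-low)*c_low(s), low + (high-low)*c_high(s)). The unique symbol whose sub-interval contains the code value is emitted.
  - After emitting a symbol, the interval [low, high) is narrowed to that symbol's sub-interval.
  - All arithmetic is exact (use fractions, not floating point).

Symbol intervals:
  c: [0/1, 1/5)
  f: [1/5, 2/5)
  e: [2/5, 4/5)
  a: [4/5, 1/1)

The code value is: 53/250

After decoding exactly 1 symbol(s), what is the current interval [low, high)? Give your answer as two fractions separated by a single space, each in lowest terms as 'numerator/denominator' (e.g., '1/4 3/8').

Step 1: interval [0/1, 1/1), width = 1/1 - 0/1 = 1/1
  'c': [0/1 + 1/1*0/1, 0/1 + 1/1*1/5) = [0/1, 1/5)
  'f': [0/1 + 1/1*1/5, 0/1 + 1/1*2/5) = [1/5, 2/5) <- contains code 53/250
  'e': [0/1 + 1/1*2/5, 0/1 + 1/1*4/5) = [2/5, 4/5)
  'a': [0/1 + 1/1*4/5, 0/1 + 1/1*1/1) = [4/5, 1/1)
  emit 'f', narrow to [1/5, 2/5)

Answer: 1/5 2/5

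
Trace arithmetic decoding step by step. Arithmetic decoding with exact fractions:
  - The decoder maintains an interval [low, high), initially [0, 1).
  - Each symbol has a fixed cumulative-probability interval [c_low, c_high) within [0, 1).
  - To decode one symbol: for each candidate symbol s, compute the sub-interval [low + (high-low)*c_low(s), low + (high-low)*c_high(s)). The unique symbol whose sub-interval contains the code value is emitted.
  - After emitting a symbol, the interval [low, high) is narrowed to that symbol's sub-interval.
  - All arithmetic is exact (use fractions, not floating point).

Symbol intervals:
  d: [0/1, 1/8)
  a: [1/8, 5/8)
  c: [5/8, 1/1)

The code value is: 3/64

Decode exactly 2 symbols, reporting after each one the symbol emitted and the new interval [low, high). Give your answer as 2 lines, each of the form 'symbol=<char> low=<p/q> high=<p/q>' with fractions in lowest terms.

Step 1: interval [0/1, 1/1), width = 1/1 - 0/1 = 1/1
  'd': [0/1 + 1/1*0/1, 0/1 + 1/1*1/8) = [0/1, 1/8) <- contains code 3/64
  'a': [0/1 + 1/1*1/8, 0/1 + 1/1*5/8) = [1/8, 5/8)
  'c': [0/1 + 1/1*5/8, 0/1 + 1/1*1/1) = [5/8, 1/1)
  emit 'd', narrow to [0/1, 1/8)
Step 2: interval [0/1, 1/8), width = 1/8 - 0/1 = 1/8
  'd': [0/1 + 1/8*0/1, 0/1 + 1/8*1/8) = [0/1, 1/64)
  'a': [0/1 + 1/8*1/8, 0/1 + 1/8*5/8) = [1/64, 5/64) <- contains code 3/64
  'c': [0/1 + 1/8*5/8, 0/1 + 1/8*1/1) = [5/64, 1/8)
  emit 'a', narrow to [1/64, 5/64)

Answer: symbol=d low=0/1 high=1/8
symbol=a low=1/64 high=5/64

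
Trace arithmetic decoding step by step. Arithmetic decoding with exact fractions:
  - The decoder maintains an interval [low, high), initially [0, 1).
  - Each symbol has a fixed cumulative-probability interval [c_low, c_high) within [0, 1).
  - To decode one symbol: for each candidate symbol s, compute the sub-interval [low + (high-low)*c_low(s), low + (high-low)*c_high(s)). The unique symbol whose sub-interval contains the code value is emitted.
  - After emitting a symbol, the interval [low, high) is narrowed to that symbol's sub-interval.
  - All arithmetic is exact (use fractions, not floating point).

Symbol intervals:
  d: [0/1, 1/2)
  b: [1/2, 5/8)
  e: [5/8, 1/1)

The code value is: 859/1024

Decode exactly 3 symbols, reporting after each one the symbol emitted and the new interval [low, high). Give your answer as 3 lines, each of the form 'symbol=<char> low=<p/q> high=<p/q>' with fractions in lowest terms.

Step 1: interval [0/1, 1/1), width = 1/1 - 0/1 = 1/1
  'd': [0/1 + 1/1*0/1, 0/1 + 1/1*1/2) = [0/1, 1/2)
  'b': [0/1 + 1/1*1/2, 0/1 + 1/1*5/8) = [1/2, 5/8)
  'e': [0/1 + 1/1*5/8, 0/1 + 1/1*1/1) = [5/8, 1/1) <- contains code 859/1024
  emit 'e', narrow to [5/8, 1/1)
Step 2: interval [5/8, 1/1), width = 1/1 - 5/8 = 3/8
  'd': [5/8 + 3/8*0/1, 5/8 + 3/8*1/2) = [5/8, 13/16)
  'b': [5/8 + 3/8*1/2, 5/8 + 3/8*5/8) = [13/16, 55/64) <- contains code 859/1024
  'e': [5/8 + 3/8*5/8, 5/8 + 3/8*1/1) = [55/64, 1/1)
  emit 'b', narrow to [13/16, 55/64)
Step 3: interval [13/16, 55/64), width = 55/64 - 13/16 = 3/64
  'd': [13/16 + 3/64*0/1, 13/16 + 3/64*1/2) = [13/16, 107/128)
  'b': [13/16 + 3/64*1/2, 13/16 + 3/64*5/8) = [107/128, 431/512) <- contains code 859/1024
  'e': [13/16 + 3/64*5/8, 13/16 + 3/64*1/1) = [431/512, 55/64)
  emit 'b', narrow to [107/128, 431/512)

Answer: symbol=e low=5/8 high=1/1
symbol=b low=13/16 high=55/64
symbol=b low=107/128 high=431/512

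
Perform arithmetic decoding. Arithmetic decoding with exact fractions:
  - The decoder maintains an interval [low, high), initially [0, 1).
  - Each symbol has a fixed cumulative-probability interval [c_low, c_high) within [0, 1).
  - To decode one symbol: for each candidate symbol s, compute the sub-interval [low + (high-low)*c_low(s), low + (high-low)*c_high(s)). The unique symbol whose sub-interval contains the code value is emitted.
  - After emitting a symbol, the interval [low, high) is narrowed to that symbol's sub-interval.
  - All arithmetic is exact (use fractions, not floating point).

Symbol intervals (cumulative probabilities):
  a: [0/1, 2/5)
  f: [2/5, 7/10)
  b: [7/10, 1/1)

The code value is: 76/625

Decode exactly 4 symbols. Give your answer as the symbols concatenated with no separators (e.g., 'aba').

Answer: aaba

Derivation:
Step 1: interval [0/1, 1/1), width = 1/1 - 0/1 = 1/1
  'a': [0/1 + 1/1*0/1, 0/1 + 1/1*2/5) = [0/1, 2/5) <- contains code 76/625
  'f': [0/1 + 1/1*2/5, 0/1 + 1/1*7/10) = [2/5, 7/10)
  'b': [0/1 + 1/1*7/10, 0/1 + 1/1*1/1) = [7/10, 1/1)
  emit 'a', narrow to [0/1, 2/5)
Step 2: interval [0/1, 2/5), width = 2/5 - 0/1 = 2/5
  'a': [0/1 + 2/5*0/1, 0/1 + 2/5*2/5) = [0/1, 4/25) <- contains code 76/625
  'f': [0/1 + 2/5*2/5, 0/1 + 2/5*7/10) = [4/25, 7/25)
  'b': [0/1 + 2/5*7/10, 0/1 + 2/5*1/1) = [7/25, 2/5)
  emit 'a', narrow to [0/1, 4/25)
Step 3: interval [0/1, 4/25), width = 4/25 - 0/1 = 4/25
  'a': [0/1 + 4/25*0/1, 0/1 + 4/25*2/5) = [0/1, 8/125)
  'f': [0/1 + 4/25*2/5, 0/1 + 4/25*7/10) = [8/125, 14/125)
  'b': [0/1 + 4/25*7/10, 0/1 + 4/25*1/1) = [14/125, 4/25) <- contains code 76/625
  emit 'b', narrow to [14/125, 4/25)
Step 4: interval [14/125, 4/25), width = 4/25 - 14/125 = 6/125
  'a': [14/125 + 6/125*0/1, 14/125 + 6/125*2/5) = [14/125, 82/625) <- contains code 76/625
  'f': [14/125 + 6/125*2/5, 14/125 + 6/125*7/10) = [82/625, 91/625)
  'b': [14/125 + 6/125*7/10, 14/125 + 6/125*1/1) = [91/625, 4/25)
  emit 'a', narrow to [14/125, 82/625)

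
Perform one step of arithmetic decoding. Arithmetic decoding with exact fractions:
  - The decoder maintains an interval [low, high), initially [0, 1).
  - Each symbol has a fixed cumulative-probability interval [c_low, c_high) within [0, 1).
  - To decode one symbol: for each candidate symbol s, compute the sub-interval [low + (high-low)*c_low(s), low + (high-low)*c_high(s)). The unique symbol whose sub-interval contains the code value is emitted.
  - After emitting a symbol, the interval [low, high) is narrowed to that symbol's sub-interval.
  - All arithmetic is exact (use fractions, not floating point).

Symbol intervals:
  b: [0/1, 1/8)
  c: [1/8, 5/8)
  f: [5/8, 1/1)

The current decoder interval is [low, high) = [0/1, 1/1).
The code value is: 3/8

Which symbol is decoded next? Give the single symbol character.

Interval width = high − low = 1/1 − 0/1 = 1/1
Scaled code = (code − low) / width = (3/8 − 0/1) / 1/1 = 3/8
  b: [0/1, 1/8) 
  c: [1/8, 5/8) ← scaled code falls here ✓
  f: [5/8, 1/1) 

Answer: c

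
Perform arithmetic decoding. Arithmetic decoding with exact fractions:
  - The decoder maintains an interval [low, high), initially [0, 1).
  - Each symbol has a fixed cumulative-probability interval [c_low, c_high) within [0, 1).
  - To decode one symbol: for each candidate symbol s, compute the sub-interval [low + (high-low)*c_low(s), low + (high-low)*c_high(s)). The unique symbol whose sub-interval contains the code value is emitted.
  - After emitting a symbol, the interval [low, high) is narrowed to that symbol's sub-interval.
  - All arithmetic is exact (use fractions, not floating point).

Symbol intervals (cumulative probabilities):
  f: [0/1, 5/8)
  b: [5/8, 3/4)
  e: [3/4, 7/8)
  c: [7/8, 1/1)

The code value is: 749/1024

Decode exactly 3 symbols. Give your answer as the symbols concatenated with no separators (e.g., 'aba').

Step 1: interval [0/1, 1/1), width = 1/1 - 0/1 = 1/1
  'f': [0/1 + 1/1*0/1, 0/1 + 1/1*5/8) = [0/1, 5/8)
  'b': [0/1 + 1/1*5/8, 0/1 + 1/1*3/4) = [5/8, 3/4) <- contains code 749/1024
  'e': [0/1 + 1/1*3/4, 0/1 + 1/1*7/8) = [3/4, 7/8)
  'c': [0/1 + 1/1*7/8, 0/1 + 1/1*1/1) = [7/8, 1/1)
  emit 'b', narrow to [5/8, 3/4)
Step 2: interval [5/8, 3/4), width = 3/4 - 5/8 = 1/8
  'f': [5/8 + 1/8*0/1, 5/8 + 1/8*5/8) = [5/8, 45/64)
  'b': [5/8 + 1/8*5/8, 5/8 + 1/8*3/4) = [45/64, 23/32)
  'e': [5/8 + 1/8*3/4, 5/8 + 1/8*7/8) = [23/32, 47/64) <- contains code 749/1024
  'c': [5/8 + 1/8*7/8, 5/8 + 1/8*1/1) = [47/64, 3/4)
  emit 'e', narrow to [23/32, 47/64)
Step 3: interval [23/32, 47/64), width = 47/64 - 23/32 = 1/64
  'f': [23/32 + 1/64*0/1, 23/32 + 1/64*5/8) = [23/32, 373/512)
  'b': [23/32 + 1/64*5/8, 23/32 + 1/64*3/4) = [373/512, 187/256)
  'e': [23/32 + 1/64*3/4, 23/32 + 1/64*7/8) = [187/256, 375/512) <- contains code 749/1024
  'c': [23/32 + 1/64*7/8, 23/32 + 1/64*1/1) = [375/512, 47/64)
  emit 'e', narrow to [187/256, 375/512)

Answer: bee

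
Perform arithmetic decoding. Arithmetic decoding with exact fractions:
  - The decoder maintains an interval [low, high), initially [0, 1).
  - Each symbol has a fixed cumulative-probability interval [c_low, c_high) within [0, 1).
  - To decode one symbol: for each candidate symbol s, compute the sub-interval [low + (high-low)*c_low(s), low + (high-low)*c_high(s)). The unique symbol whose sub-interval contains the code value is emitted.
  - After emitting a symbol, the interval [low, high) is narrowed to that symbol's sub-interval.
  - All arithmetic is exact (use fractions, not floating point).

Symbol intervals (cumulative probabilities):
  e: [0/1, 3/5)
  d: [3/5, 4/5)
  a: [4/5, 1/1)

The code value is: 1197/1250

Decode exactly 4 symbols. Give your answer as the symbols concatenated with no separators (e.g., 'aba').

Answer: adad

Derivation:
Step 1: interval [0/1, 1/1), width = 1/1 - 0/1 = 1/1
  'e': [0/1 + 1/1*0/1, 0/1 + 1/1*3/5) = [0/1, 3/5)
  'd': [0/1 + 1/1*3/5, 0/1 + 1/1*4/5) = [3/5, 4/5)
  'a': [0/1 + 1/1*4/5, 0/1 + 1/1*1/1) = [4/5, 1/1) <- contains code 1197/1250
  emit 'a', narrow to [4/5, 1/1)
Step 2: interval [4/5, 1/1), width = 1/1 - 4/5 = 1/5
  'e': [4/5 + 1/5*0/1, 4/5 + 1/5*3/5) = [4/5, 23/25)
  'd': [4/5 + 1/5*3/5, 4/5 + 1/5*4/5) = [23/25, 24/25) <- contains code 1197/1250
  'a': [4/5 + 1/5*4/5, 4/5 + 1/5*1/1) = [24/25, 1/1)
  emit 'd', narrow to [23/25, 24/25)
Step 3: interval [23/25, 24/25), width = 24/25 - 23/25 = 1/25
  'e': [23/25 + 1/25*0/1, 23/25 + 1/25*3/5) = [23/25, 118/125)
  'd': [23/25 + 1/25*3/5, 23/25 + 1/25*4/5) = [118/125, 119/125)
  'a': [23/25 + 1/25*4/5, 23/25 + 1/25*1/1) = [119/125, 24/25) <- contains code 1197/1250
  emit 'a', narrow to [119/125, 24/25)
Step 4: interval [119/125, 24/25), width = 24/25 - 119/125 = 1/125
  'e': [119/125 + 1/125*0/1, 119/125 + 1/125*3/5) = [119/125, 598/625)
  'd': [119/125 + 1/125*3/5, 119/125 + 1/125*4/5) = [598/625, 599/625) <- contains code 1197/1250
  'a': [119/125 + 1/125*4/5, 119/125 + 1/125*1/1) = [599/625, 24/25)
  emit 'd', narrow to [598/625, 599/625)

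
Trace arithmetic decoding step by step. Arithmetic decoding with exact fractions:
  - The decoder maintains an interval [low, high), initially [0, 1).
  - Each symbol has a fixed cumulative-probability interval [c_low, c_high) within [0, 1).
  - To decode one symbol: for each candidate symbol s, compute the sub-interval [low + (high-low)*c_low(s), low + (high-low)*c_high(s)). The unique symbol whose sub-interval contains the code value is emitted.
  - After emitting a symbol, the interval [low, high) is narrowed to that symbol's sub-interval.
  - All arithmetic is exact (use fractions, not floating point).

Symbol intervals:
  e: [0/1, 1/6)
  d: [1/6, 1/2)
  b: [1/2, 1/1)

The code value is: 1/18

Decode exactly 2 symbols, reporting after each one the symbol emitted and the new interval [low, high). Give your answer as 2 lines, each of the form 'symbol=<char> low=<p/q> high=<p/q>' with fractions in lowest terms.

Answer: symbol=e low=0/1 high=1/6
symbol=d low=1/36 high=1/12

Derivation:
Step 1: interval [0/1, 1/1), width = 1/1 - 0/1 = 1/1
  'e': [0/1 + 1/1*0/1, 0/1 + 1/1*1/6) = [0/1, 1/6) <- contains code 1/18
  'd': [0/1 + 1/1*1/6, 0/1 + 1/1*1/2) = [1/6, 1/2)
  'b': [0/1 + 1/1*1/2, 0/1 + 1/1*1/1) = [1/2, 1/1)
  emit 'e', narrow to [0/1, 1/6)
Step 2: interval [0/1, 1/6), width = 1/6 - 0/1 = 1/6
  'e': [0/1 + 1/6*0/1, 0/1 + 1/6*1/6) = [0/1, 1/36)
  'd': [0/1 + 1/6*1/6, 0/1 + 1/6*1/2) = [1/36, 1/12) <- contains code 1/18
  'b': [0/1 + 1/6*1/2, 0/1 + 1/6*1/1) = [1/12, 1/6)
  emit 'd', narrow to [1/36, 1/12)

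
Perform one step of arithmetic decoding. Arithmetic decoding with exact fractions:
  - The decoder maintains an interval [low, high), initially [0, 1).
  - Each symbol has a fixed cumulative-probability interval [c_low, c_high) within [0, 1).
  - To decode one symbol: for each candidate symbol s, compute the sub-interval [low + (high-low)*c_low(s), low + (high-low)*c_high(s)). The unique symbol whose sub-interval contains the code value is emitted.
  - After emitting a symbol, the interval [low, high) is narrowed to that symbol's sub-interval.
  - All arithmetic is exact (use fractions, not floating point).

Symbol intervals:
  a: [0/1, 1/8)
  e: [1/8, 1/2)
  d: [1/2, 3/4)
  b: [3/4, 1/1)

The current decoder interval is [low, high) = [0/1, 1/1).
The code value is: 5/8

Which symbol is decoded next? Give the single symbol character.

Interval width = high − low = 1/1 − 0/1 = 1/1
Scaled code = (code − low) / width = (5/8 − 0/1) / 1/1 = 5/8
  a: [0/1, 1/8) 
  e: [1/8, 1/2) 
  d: [1/2, 3/4) ← scaled code falls here ✓
  b: [3/4, 1/1) 

Answer: d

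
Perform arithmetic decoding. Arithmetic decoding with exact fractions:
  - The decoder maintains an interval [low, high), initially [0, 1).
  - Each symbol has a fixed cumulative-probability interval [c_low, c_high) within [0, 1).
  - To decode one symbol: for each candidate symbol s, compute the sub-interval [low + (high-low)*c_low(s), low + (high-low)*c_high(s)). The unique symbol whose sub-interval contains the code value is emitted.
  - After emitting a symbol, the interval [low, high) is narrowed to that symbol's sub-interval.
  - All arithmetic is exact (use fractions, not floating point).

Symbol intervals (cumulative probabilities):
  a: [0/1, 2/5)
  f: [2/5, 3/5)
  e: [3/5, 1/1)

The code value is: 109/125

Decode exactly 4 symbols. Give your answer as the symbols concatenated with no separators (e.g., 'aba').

Answer: eeaf

Derivation:
Step 1: interval [0/1, 1/1), width = 1/1 - 0/1 = 1/1
  'a': [0/1 + 1/1*0/1, 0/1 + 1/1*2/5) = [0/1, 2/5)
  'f': [0/1 + 1/1*2/5, 0/1 + 1/1*3/5) = [2/5, 3/5)
  'e': [0/1 + 1/1*3/5, 0/1 + 1/1*1/1) = [3/5, 1/1) <- contains code 109/125
  emit 'e', narrow to [3/5, 1/1)
Step 2: interval [3/5, 1/1), width = 1/1 - 3/5 = 2/5
  'a': [3/5 + 2/5*0/1, 3/5 + 2/5*2/5) = [3/5, 19/25)
  'f': [3/5 + 2/5*2/5, 3/5 + 2/5*3/5) = [19/25, 21/25)
  'e': [3/5 + 2/5*3/5, 3/5 + 2/5*1/1) = [21/25, 1/1) <- contains code 109/125
  emit 'e', narrow to [21/25, 1/1)
Step 3: interval [21/25, 1/1), width = 1/1 - 21/25 = 4/25
  'a': [21/25 + 4/25*0/1, 21/25 + 4/25*2/5) = [21/25, 113/125) <- contains code 109/125
  'f': [21/25 + 4/25*2/5, 21/25 + 4/25*3/5) = [113/125, 117/125)
  'e': [21/25 + 4/25*3/5, 21/25 + 4/25*1/1) = [117/125, 1/1)
  emit 'a', narrow to [21/25, 113/125)
Step 4: interval [21/25, 113/125), width = 113/125 - 21/25 = 8/125
  'a': [21/25 + 8/125*0/1, 21/25 + 8/125*2/5) = [21/25, 541/625)
  'f': [21/25 + 8/125*2/5, 21/25 + 8/125*3/5) = [541/625, 549/625) <- contains code 109/125
  'e': [21/25 + 8/125*3/5, 21/25 + 8/125*1/1) = [549/625, 113/125)
  emit 'f', narrow to [541/625, 549/625)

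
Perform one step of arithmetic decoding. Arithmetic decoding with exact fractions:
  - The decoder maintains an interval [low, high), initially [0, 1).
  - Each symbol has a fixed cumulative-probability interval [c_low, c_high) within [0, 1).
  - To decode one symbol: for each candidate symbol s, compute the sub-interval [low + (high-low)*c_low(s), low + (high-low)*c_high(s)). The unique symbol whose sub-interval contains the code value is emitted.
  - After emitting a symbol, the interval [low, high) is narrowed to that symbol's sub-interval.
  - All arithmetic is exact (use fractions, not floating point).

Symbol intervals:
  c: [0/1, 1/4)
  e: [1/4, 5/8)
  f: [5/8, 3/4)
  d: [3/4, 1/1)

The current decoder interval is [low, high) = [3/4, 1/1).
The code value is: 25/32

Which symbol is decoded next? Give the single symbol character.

Interval width = high − low = 1/1 − 3/4 = 1/4
Scaled code = (code − low) / width = (25/32 − 3/4) / 1/4 = 1/8
  c: [0/1, 1/4) ← scaled code falls here ✓
  e: [1/4, 5/8) 
  f: [5/8, 3/4) 
  d: [3/4, 1/1) 

Answer: c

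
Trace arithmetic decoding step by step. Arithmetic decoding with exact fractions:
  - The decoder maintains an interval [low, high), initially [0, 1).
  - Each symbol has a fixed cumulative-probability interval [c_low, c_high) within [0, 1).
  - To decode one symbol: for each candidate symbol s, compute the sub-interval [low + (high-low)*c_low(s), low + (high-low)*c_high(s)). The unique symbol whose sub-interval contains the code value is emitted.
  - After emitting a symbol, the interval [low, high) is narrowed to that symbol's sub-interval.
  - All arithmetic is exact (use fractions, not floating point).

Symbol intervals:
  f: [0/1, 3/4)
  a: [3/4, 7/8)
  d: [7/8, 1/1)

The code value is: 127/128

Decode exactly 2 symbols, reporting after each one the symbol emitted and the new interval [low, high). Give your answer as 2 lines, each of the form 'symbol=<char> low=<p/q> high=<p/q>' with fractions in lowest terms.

Answer: symbol=d low=7/8 high=1/1
symbol=d low=63/64 high=1/1

Derivation:
Step 1: interval [0/1, 1/1), width = 1/1 - 0/1 = 1/1
  'f': [0/1 + 1/1*0/1, 0/1 + 1/1*3/4) = [0/1, 3/4)
  'a': [0/1 + 1/1*3/4, 0/1 + 1/1*7/8) = [3/4, 7/8)
  'd': [0/1 + 1/1*7/8, 0/1 + 1/1*1/1) = [7/8, 1/1) <- contains code 127/128
  emit 'd', narrow to [7/8, 1/1)
Step 2: interval [7/8, 1/1), width = 1/1 - 7/8 = 1/8
  'f': [7/8 + 1/8*0/1, 7/8 + 1/8*3/4) = [7/8, 31/32)
  'a': [7/8 + 1/8*3/4, 7/8 + 1/8*7/8) = [31/32, 63/64)
  'd': [7/8 + 1/8*7/8, 7/8 + 1/8*1/1) = [63/64, 1/1) <- contains code 127/128
  emit 'd', narrow to [63/64, 1/1)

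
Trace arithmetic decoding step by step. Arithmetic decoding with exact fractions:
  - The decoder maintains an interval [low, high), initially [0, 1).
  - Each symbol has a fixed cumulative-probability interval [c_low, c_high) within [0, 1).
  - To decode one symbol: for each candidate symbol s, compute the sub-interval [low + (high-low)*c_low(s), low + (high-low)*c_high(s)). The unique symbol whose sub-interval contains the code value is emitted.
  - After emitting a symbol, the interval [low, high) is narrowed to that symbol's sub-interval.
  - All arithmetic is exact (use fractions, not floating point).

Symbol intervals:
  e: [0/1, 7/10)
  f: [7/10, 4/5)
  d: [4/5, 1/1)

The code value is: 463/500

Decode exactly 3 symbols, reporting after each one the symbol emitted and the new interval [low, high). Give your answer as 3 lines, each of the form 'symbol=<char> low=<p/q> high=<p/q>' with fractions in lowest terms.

Step 1: interval [0/1, 1/1), width = 1/1 - 0/1 = 1/1
  'e': [0/1 + 1/1*0/1, 0/1 + 1/1*7/10) = [0/1, 7/10)
  'f': [0/1 + 1/1*7/10, 0/1 + 1/1*4/5) = [7/10, 4/5)
  'd': [0/1 + 1/1*4/5, 0/1 + 1/1*1/1) = [4/5, 1/1) <- contains code 463/500
  emit 'd', narrow to [4/5, 1/1)
Step 2: interval [4/5, 1/1), width = 1/1 - 4/5 = 1/5
  'e': [4/5 + 1/5*0/1, 4/5 + 1/5*7/10) = [4/5, 47/50) <- contains code 463/500
  'f': [4/5 + 1/5*7/10, 4/5 + 1/5*4/5) = [47/50, 24/25)
  'd': [4/5 + 1/5*4/5, 4/5 + 1/5*1/1) = [24/25, 1/1)
  emit 'e', narrow to [4/5, 47/50)
Step 3: interval [4/5, 47/50), width = 47/50 - 4/5 = 7/50
  'e': [4/5 + 7/50*0/1, 4/5 + 7/50*7/10) = [4/5, 449/500)
  'f': [4/5 + 7/50*7/10, 4/5 + 7/50*4/5) = [449/500, 114/125)
  'd': [4/5 + 7/50*4/5, 4/5 + 7/50*1/1) = [114/125, 47/50) <- contains code 463/500
  emit 'd', narrow to [114/125, 47/50)

Answer: symbol=d low=4/5 high=1/1
symbol=e low=4/5 high=47/50
symbol=d low=114/125 high=47/50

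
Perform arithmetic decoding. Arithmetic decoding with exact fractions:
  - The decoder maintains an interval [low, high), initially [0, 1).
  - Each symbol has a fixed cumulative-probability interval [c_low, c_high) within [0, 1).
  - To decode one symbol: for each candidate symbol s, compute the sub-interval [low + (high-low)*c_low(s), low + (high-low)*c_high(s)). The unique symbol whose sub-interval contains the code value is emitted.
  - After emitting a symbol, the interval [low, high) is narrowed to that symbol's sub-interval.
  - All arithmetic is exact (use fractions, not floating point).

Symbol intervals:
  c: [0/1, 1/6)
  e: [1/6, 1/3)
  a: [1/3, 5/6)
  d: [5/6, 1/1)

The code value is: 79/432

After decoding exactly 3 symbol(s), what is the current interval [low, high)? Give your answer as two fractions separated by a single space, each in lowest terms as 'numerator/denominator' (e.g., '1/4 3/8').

Step 1: interval [0/1, 1/1), width = 1/1 - 0/1 = 1/1
  'c': [0/1 + 1/1*0/1, 0/1 + 1/1*1/6) = [0/1, 1/6)
  'e': [0/1 + 1/1*1/6, 0/1 + 1/1*1/3) = [1/6, 1/3) <- contains code 79/432
  'a': [0/1 + 1/1*1/3, 0/1 + 1/1*5/6) = [1/3, 5/6)
  'd': [0/1 + 1/1*5/6, 0/1 + 1/1*1/1) = [5/6, 1/1)
  emit 'e', narrow to [1/6, 1/3)
Step 2: interval [1/6, 1/3), width = 1/3 - 1/6 = 1/6
  'c': [1/6 + 1/6*0/1, 1/6 + 1/6*1/6) = [1/6, 7/36) <- contains code 79/432
  'e': [1/6 + 1/6*1/6, 1/6 + 1/6*1/3) = [7/36, 2/9)
  'a': [1/6 + 1/6*1/3, 1/6 + 1/6*5/6) = [2/9, 11/36)
  'd': [1/6 + 1/6*5/6, 1/6 + 1/6*1/1) = [11/36, 1/3)
  emit 'c', narrow to [1/6, 7/36)
Step 3: interval [1/6, 7/36), width = 7/36 - 1/6 = 1/36
  'c': [1/6 + 1/36*0/1, 1/6 + 1/36*1/6) = [1/6, 37/216)
  'e': [1/6 + 1/36*1/6, 1/6 + 1/36*1/3) = [37/216, 19/108)
  'a': [1/6 + 1/36*1/3, 1/6 + 1/36*5/6) = [19/108, 41/216) <- contains code 79/432
  'd': [1/6 + 1/36*5/6, 1/6 + 1/36*1/1) = [41/216, 7/36)
  emit 'a', narrow to [19/108, 41/216)

Answer: 19/108 41/216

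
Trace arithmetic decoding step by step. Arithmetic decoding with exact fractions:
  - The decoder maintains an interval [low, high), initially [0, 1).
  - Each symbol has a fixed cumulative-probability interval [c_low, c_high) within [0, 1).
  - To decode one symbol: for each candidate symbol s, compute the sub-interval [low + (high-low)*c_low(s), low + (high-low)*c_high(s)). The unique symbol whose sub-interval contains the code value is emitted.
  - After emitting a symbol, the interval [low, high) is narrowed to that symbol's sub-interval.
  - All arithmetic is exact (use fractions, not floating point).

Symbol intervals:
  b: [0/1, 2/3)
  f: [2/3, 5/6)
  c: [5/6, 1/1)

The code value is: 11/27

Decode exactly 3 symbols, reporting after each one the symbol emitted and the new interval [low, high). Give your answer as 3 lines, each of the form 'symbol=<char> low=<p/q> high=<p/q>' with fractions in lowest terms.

Step 1: interval [0/1, 1/1), width = 1/1 - 0/1 = 1/1
  'b': [0/1 + 1/1*0/1, 0/1 + 1/1*2/3) = [0/1, 2/3) <- contains code 11/27
  'f': [0/1 + 1/1*2/3, 0/1 + 1/1*5/6) = [2/3, 5/6)
  'c': [0/1 + 1/1*5/6, 0/1 + 1/1*1/1) = [5/6, 1/1)
  emit 'b', narrow to [0/1, 2/3)
Step 2: interval [0/1, 2/3), width = 2/3 - 0/1 = 2/3
  'b': [0/1 + 2/3*0/1, 0/1 + 2/3*2/3) = [0/1, 4/9) <- contains code 11/27
  'f': [0/1 + 2/3*2/3, 0/1 + 2/3*5/6) = [4/9, 5/9)
  'c': [0/1 + 2/3*5/6, 0/1 + 2/3*1/1) = [5/9, 2/3)
  emit 'b', narrow to [0/1, 4/9)
Step 3: interval [0/1, 4/9), width = 4/9 - 0/1 = 4/9
  'b': [0/1 + 4/9*0/1, 0/1 + 4/9*2/3) = [0/1, 8/27)
  'f': [0/1 + 4/9*2/3, 0/1 + 4/9*5/6) = [8/27, 10/27)
  'c': [0/1 + 4/9*5/6, 0/1 + 4/9*1/1) = [10/27, 4/9) <- contains code 11/27
  emit 'c', narrow to [10/27, 4/9)

Answer: symbol=b low=0/1 high=2/3
symbol=b low=0/1 high=4/9
symbol=c low=10/27 high=4/9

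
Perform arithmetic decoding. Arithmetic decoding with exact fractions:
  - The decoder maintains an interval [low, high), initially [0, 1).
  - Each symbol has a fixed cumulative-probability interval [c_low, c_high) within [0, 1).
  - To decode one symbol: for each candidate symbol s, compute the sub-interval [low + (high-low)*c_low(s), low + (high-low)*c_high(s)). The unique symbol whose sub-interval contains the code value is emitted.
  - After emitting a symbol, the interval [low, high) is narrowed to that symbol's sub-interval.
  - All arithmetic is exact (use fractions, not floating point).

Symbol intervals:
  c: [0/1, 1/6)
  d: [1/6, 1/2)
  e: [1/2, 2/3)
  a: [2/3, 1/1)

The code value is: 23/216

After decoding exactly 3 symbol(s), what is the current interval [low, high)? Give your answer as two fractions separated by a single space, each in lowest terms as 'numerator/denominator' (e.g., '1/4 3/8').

Step 1: interval [0/1, 1/1), width = 1/1 - 0/1 = 1/1
  'c': [0/1 + 1/1*0/1, 0/1 + 1/1*1/6) = [0/1, 1/6) <- contains code 23/216
  'd': [0/1 + 1/1*1/6, 0/1 + 1/1*1/2) = [1/6, 1/2)
  'e': [0/1 + 1/1*1/2, 0/1 + 1/1*2/3) = [1/2, 2/3)
  'a': [0/1 + 1/1*2/3, 0/1 + 1/1*1/1) = [2/3, 1/1)
  emit 'c', narrow to [0/1, 1/6)
Step 2: interval [0/1, 1/6), width = 1/6 - 0/1 = 1/6
  'c': [0/1 + 1/6*0/1, 0/1 + 1/6*1/6) = [0/1, 1/36)
  'd': [0/1 + 1/6*1/6, 0/1 + 1/6*1/2) = [1/36, 1/12)
  'e': [0/1 + 1/6*1/2, 0/1 + 1/6*2/3) = [1/12, 1/9) <- contains code 23/216
  'a': [0/1 + 1/6*2/3, 0/1 + 1/6*1/1) = [1/9, 1/6)
  emit 'e', narrow to [1/12, 1/9)
Step 3: interval [1/12, 1/9), width = 1/9 - 1/12 = 1/36
  'c': [1/12 + 1/36*0/1, 1/12 + 1/36*1/6) = [1/12, 19/216)
  'd': [1/12 + 1/36*1/6, 1/12 + 1/36*1/2) = [19/216, 7/72)
  'e': [1/12 + 1/36*1/2, 1/12 + 1/36*2/3) = [7/72, 11/108)
  'a': [1/12 + 1/36*2/3, 1/12 + 1/36*1/1) = [11/108, 1/9) <- contains code 23/216
  emit 'a', narrow to [11/108, 1/9)

Answer: 11/108 1/9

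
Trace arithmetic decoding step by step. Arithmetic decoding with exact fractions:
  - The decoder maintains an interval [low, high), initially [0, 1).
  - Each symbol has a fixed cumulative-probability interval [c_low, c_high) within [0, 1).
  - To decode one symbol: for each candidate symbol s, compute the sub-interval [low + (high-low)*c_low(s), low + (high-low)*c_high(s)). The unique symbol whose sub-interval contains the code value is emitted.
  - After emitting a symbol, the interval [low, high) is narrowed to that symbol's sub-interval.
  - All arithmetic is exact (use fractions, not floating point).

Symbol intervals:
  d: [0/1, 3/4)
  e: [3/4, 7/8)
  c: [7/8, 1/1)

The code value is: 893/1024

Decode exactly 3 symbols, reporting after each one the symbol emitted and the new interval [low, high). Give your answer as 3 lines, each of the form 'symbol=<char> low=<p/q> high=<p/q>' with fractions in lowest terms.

Step 1: interval [0/1, 1/1), width = 1/1 - 0/1 = 1/1
  'd': [0/1 + 1/1*0/1, 0/1 + 1/1*3/4) = [0/1, 3/4)
  'e': [0/1 + 1/1*3/4, 0/1 + 1/1*7/8) = [3/4, 7/8) <- contains code 893/1024
  'c': [0/1 + 1/1*7/8, 0/1 + 1/1*1/1) = [7/8, 1/1)
  emit 'e', narrow to [3/4, 7/8)
Step 2: interval [3/4, 7/8), width = 7/8 - 3/4 = 1/8
  'd': [3/4 + 1/8*0/1, 3/4 + 1/8*3/4) = [3/4, 27/32)
  'e': [3/4 + 1/8*3/4, 3/4 + 1/8*7/8) = [27/32, 55/64)
  'c': [3/4 + 1/8*7/8, 3/4 + 1/8*1/1) = [55/64, 7/8) <- contains code 893/1024
  emit 'c', narrow to [55/64, 7/8)
Step 3: interval [55/64, 7/8), width = 7/8 - 55/64 = 1/64
  'd': [55/64 + 1/64*0/1, 55/64 + 1/64*3/4) = [55/64, 223/256)
  'e': [55/64 + 1/64*3/4, 55/64 + 1/64*7/8) = [223/256, 447/512) <- contains code 893/1024
  'c': [55/64 + 1/64*7/8, 55/64 + 1/64*1/1) = [447/512, 7/8)
  emit 'e', narrow to [223/256, 447/512)

Answer: symbol=e low=3/4 high=7/8
symbol=c low=55/64 high=7/8
symbol=e low=223/256 high=447/512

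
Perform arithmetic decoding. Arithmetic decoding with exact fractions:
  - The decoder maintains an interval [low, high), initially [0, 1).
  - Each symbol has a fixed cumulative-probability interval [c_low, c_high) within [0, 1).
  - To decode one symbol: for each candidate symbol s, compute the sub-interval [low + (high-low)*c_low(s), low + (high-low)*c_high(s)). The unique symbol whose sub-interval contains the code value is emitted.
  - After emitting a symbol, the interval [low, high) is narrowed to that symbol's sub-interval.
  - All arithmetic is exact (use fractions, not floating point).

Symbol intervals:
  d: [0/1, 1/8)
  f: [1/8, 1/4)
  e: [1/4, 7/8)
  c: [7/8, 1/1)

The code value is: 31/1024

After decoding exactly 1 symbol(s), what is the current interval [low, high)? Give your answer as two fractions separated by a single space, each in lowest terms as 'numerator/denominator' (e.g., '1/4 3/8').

Answer: 0/1 1/8

Derivation:
Step 1: interval [0/1, 1/1), width = 1/1 - 0/1 = 1/1
  'd': [0/1 + 1/1*0/1, 0/1 + 1/1*1/8) = [0/1, 1/8) <- contains code 31/1024
  'f': [0/1 + 1/1*1/8, 0/1 + 1/1*1/4) = [1/8, 1/4)
  'e': [0/1 + 1/1*1/4, 0/1 + 1/1*7/8) = [1/4, 7/8)
  'c': [0/1 + 1/1*7/8, 0/1 + 1/1*1/1) = [7/8, 1/1)
  emit 'd', narrow to [0/1, 1/8)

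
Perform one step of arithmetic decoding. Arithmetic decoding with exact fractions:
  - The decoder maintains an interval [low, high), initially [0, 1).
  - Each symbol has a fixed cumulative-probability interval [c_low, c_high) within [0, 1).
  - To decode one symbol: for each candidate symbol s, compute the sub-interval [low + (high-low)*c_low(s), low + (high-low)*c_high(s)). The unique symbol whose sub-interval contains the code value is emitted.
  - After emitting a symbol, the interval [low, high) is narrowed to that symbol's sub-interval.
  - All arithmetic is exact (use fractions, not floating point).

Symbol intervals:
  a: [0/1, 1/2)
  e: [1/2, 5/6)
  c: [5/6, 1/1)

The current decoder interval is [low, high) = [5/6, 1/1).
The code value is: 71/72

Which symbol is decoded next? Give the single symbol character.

Answer: c

Derivation:
Interval width = high − low = 1/1 − 5/6 = 1/6
Scaled code = (code − low) / width = (71/72 − 5/6) / 1/6 = 11/12
  a: [0/1, 1/2) 
  e: [1/2, 5/6) 
  c: [5/6, 1/1) ← scaled code falls here ✓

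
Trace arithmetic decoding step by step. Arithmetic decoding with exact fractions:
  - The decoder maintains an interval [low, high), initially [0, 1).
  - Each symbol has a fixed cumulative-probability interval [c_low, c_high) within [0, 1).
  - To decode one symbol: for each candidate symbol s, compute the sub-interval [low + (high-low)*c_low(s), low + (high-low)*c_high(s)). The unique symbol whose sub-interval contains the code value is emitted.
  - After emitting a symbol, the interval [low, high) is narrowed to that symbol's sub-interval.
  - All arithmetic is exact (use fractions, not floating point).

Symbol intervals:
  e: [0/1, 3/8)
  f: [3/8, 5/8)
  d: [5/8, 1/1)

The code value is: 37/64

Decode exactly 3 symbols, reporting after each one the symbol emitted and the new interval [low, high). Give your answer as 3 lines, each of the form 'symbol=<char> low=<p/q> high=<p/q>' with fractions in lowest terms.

Answer: symbol=f low=3/8 high=5/8
symbol=d low=17/32 high=5/8
symbol=f low=145/256 high=151/256

Derivation:
Step 1: interval [0/1, 1/1), width = 1/1 - 0/1 = 1/1
  'e': [0/1 + 1/1*0/1, 0/1 + 1/1*3/8) = [0/1, 3/8)
  'f': [0/1 + 1/1*3/8, 0/1 + 1/1*5/8) = [3/8, 5/8) <- contains code 37/64
  'd': [0/1 + 1/1*5/8, 0/1 + 1/1*1/1) = [5/8, 1/1)
  emit 'f', narrow to [3/8, 5/8)
Step 2: interval [3/8, 5/8), width = 5/8 - 3/8 = 1/4
  'e': [3/8 + 1/4*0/1, 3/8 + 1/4*3/8) = [3/8, 15/32)
  'f': [3/8 + 1/4*3/8, 3/8 + 1/4*5/8) = [15/32, 17/32)
  'd': [3/8 + 1/4*5/8, 3/8 + 1/4*1/1) = [17/32, 5/8) <- contains code 37/64
  emit 'd', narrow to [17/32, 5/8)
Step 3: interval [17/32, 5/8), width = 5/8 - 17/32 = 3/32
  'e': [17/32 + 3/32*0/1, 17/32 + 3/32*3/8) = [17/32, 145/256)
  'f': [17/32 + 3/32*3/8, 17/32 + 3/32*5/8) = [145/256, 151/256) <- contains code 37/64
  'd': [17/32 + 3/32*5/8, 17/32 + 3/32*1/1) = [151/256, 5/8)
  emit 'f', narrow to [145/256, 151/256)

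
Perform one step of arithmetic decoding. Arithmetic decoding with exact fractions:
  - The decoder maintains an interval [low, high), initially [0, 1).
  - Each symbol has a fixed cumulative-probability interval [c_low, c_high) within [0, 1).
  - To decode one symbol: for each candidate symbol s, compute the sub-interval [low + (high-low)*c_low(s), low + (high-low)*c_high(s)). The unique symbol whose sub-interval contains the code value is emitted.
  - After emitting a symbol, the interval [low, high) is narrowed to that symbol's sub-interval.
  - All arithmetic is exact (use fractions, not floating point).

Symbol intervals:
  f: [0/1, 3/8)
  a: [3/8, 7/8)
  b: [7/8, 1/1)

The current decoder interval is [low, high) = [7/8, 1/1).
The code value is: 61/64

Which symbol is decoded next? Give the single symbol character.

Answer: a

Derivation:
Interval width = high − low = 1/1 − 7/8 = 1/8
Scaled code = (code − low) / width = (61/64 − 7/8) / 1/8 = 5/8
  f: [0/1, 3/8) 
  a: [3/8, 7/8) ← scaled code falls here ✓
  b: [7/8, 1/1) 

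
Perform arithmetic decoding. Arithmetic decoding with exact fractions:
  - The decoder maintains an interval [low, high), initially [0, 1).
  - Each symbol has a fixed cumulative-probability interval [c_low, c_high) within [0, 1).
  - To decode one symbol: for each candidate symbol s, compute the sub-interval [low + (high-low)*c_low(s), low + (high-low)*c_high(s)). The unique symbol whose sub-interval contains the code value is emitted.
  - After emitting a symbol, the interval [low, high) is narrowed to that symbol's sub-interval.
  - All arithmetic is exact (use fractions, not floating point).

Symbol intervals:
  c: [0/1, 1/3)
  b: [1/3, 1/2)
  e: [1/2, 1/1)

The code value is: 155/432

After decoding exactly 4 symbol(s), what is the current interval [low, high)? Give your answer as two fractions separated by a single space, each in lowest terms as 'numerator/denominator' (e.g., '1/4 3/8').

Step 1: interval [0/1, 1/1), width = 1/1 - 0/1 = 1/1
  'c': [0/1 + 1/1*0/1, 0/1 + 1/1*1/3) = [0/1, 1/3)
  'b': [0/1 + 1/1*1/3, 0/1 + 1/1*1/2) = [1/3, 1/2) <- contains code 155/432
  'e': [0/1 + 1/1*1/2, 0/1 + 1/1*1/1) = [1/2, 1/1)
  emit 'b', narrow to [1/3, 1/2)
Step 2: interval [1/3, 1/2), width = 1/2 - 1/3 = 1/6
  'c': [1/3 + 1/6*0/1, 1/3 + 1/6*1/3) = [1/3, 7/18) <- contains code 155/432
  'b': [1/3 + 1/6*1/3, 1/3 + 1/6*1/2) = [7/18, 5/12)
  'e': [1/3 + 1/6*1/2, 1/3 + 1/6*1/1) = [5/12, 1/2)
  emit 'c', narrow to [1/3, 7/18)
Step 3: interval [1/3, 7/18), width = 7/18 - 1/3 = 1/18
  'c': [1/3 + 1/18*0/1, 1/3 + 1/18*1/3) = [1/3, 19/54)
  'b': [1/3 + 1/18*1/3, 1/3 + 1/18*1/2) = [19/54, 13/36) <- contains code 155/432
  'e': [1/3 + 1/18*1/2, 1/3 + 1/18*1/1) = [13/36, 7/18)
  emit 'b', narrow to [19/54, 13/36)
Step 4: interval [19/54, 13/36), width = 13/36 - 19/54 = 1/108
  'c': [19/54 + 1/108*0/1, 19/54 + 1/108*1/3) = [19/54, 115/324)
  'b': [19/54 + 1/108*1/3, 19/54 + 1/108*1/2) = [115/324, 77/216)
  'e': [19/54 + 1/108*1/2, 19/54 + 1/108*1/1) = [77/216, 13/36) <- contains code 155/432
  emit 'e', narrow to [77/216, 13/36)

Answer: 77/216 13/36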